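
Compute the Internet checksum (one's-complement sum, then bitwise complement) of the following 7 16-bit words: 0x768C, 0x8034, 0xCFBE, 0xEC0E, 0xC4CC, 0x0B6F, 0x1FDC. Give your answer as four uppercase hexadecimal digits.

5D59

One's-complement addition (fold any carry out of bit 15 back into bit 0):
  0x768C + 0x8034 = 0x0F6C0
  0xF6C0 + 0xCFBE = 0x1C67E → wrap carry → 0xC67F
  0xC67F + 0xEC0E = 0x1B28D → wrap carry → 0xB28E
  0xB28E + 0xC4CC = 0x1775A → wrap carry → 0x775B
  0x775B + 0x0B6F = 0x082CA
  0x82CA + 0x1FDC = 0x0A2A6
One's-complement sum = 0xA2A6.
Checksum = ~0xA2A6 & 0xFFFF = 0x5D59.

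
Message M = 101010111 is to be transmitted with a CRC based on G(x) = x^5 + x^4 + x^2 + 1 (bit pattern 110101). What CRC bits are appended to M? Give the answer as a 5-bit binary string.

11011

Append 5 zeros: 10101011100000. Divide by 110101 (XOR where the leading bit is 1):
  pos 0: 101010 XOR 110101 = 011111
  pos 1: 111111 XOR 110101 = 001010
  pos 3: 101011 XOR 110101 = 011110
  pos 4: 111100 XOR 110101 = 001001
  pos 6: 100100 XOR 110101 = 010001
  pos 7: 100010 XOR 110101 = 010111
  pos 8: 101110 XOR 110101 = 011011
Remainder (last 5 bits) = 11011. This is the CRC / FCS.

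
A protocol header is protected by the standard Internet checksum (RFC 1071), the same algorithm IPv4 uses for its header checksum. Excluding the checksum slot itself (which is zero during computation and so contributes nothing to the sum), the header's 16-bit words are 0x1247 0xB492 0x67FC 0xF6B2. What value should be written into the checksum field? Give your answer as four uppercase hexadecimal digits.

DA76

One's-complement addition (fold any carry out of bit 15 back into bit 0):
  0x1247 + 0xB492 = 0x0C6D9
  0xC6D9 + 0x67FC = 0x12ED5 → wrap carry → 0x2ED6
  0x2ED6 + 0xF6B2 = 0x12588 → wrap carry → 0x2589
One's-complement sum = 0x2589.
Checksum = ~0x2589 & 0xFFFF = 0xDA76.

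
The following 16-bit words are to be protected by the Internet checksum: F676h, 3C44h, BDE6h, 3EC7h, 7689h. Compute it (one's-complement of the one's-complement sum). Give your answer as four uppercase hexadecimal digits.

5A0D

One's-complement addition (fold any carry out of bit 15 back into bit 0):
  0xF676 + 0x3C44 = 0x132BA → wrap carry → 0x32BB
  0x32BB + 0xBDE6 = 0x0F0A1
  0xF0A1 + 0x3EC7 = 0x12F68 → wrap carry → 0x2F69
  0x2F69 + 0x7689 = 0x0A5F2
One's-complement sum = 0xA5F2.
Checksum = ~0xA5F2 & 0xFFFF = 0x5A0D.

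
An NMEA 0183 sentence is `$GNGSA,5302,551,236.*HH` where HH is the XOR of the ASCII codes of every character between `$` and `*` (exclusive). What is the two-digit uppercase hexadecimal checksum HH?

XOR the ASCII codes of the payload characters:
  'G' = 0x47 → acc = 0x47
  'N' = 0x4E → acc = 0x09
  'G' = 0x47 → acc = 0x4E
  'S' = 0x53 → acc = 0x1D
  'A' = 0x41 → acc = 0x5C
  ',' = 0x2C → acc = 0x70
  '5' = 0x35 → acc = 0x45
  '3' = 0x33 → acc = 0x76
  '0' = 0x30 → acc = 0x46
  '2' = 0x32 → acc = 0x74
  ',' = 0x2C → acc = 0x58
  '5' = 0x35 → acc = 0x6D
  '5' = 0x35 → acc = 0x58
  '1' = 0x31 → acc = 0x69
  ',' = 0x2C → acc = 0x45
  '2' = 0x32 → acc = 0x77
  '3' = 0x33 → acc = 0x44
  '6' = 0x36 → acc = 0x72
  '.' = 0x2E → acc = 0x5C
Checksum = 0x5C.

5C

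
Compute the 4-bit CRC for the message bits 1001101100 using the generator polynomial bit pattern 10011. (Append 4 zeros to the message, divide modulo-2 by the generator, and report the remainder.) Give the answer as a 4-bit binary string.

0111

Append 4 zeros: 10011011000000. Divide by 10011 (XOR where the leading bit is 1):
  pos 0: 10011 XOR 10011 = 00000
  pos 6: 11000 XOR 10011 = 01011
  pos 7: 10110 XOR 10011 = 00101
  pos 9: 10100 XOR 10011 = 00111
Remainder (last 4 bits) = 0111. This is the CRC / FCS.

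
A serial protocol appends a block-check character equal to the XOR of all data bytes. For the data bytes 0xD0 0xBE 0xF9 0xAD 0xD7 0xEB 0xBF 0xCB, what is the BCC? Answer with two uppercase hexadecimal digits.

72

XOR the bytes together:
  start with 0xD0
  0xD0 ⊕ 0xBE = 0x6E
  0x6E ⊕ 0xF9 = 0x97
  0x97 ⊕ 0xAD = 0x3A
  0x3A ⊕ 0xD7 = 0xED
  0xED ⊕ 0xEB = 0x06
  0x06 ⊕ 0xBF = 0xB9
  0xB9 ⊕ 0xCB = 0x72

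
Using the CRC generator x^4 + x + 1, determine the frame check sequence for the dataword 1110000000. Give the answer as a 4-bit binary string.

Append 4 zeros: 11100000000000. Divide by 10011 (XOR where the leading bit is 1):
  pos 0: 11100 XOR 10011 = 01111
  pos 1: 11110 XOR 10011 = 01101
  pos 2: 11010 XOR 10011 = 01001
  pos 3: 10010 XOR 10011 = 00001
  pos 7: 10000 XOR 10011 = 00011
Remainder (last 4 bits) = 1100. This is the CRC / FCS.

1100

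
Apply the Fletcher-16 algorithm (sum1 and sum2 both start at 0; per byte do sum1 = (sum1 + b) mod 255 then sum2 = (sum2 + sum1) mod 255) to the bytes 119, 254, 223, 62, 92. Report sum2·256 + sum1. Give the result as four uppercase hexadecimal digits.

Running sums (mod 255):
  after byte 0 (119): sum1=119, sum2=119
  after byte 1 (254): sum1=118, sum2=237
  after byte 2 (223): sum1=86, sum2=68
  after byte 3 (62): sum1=148, sum2=216
  after byte 4 (92): sum1=240, sum2=201
Checksum = sum2·256 + sum1 = 201·256 + 240 = 51696 = 0xC9F0.

C9F0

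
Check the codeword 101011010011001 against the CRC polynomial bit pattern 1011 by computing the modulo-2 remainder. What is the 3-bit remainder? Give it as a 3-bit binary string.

100

Modulo-2 division of 101011010011001 by 1011:
  pos 0: 1010 XOR 1011 = 0001
  pos 3: 1110 XOR 1011 = 0101
  pos 4: 1011 XOR 1011 = 0000
  pos 10: 1100 XOR 1011 = 0111
  pos 11: 1111 XOR 1011 = 0100
Remainder = 100 (nonzero — an error is detected).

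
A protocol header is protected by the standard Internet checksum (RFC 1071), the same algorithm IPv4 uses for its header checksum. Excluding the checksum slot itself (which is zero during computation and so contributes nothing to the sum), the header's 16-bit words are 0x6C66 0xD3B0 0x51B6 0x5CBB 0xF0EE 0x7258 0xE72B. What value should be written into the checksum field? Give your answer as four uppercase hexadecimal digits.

One's-complement addition (fold any carry out of bit 15 back into bit 0):
  0x6C66 + 0xD3B0 = 0x14016 → wrap carry → 0x4017
  0x4017 + 0x51B6 = 0x091CD
  0x91CD + 0x5CBB = 0x0EE88
  0xEE88 + 0xF0EE = 0x1DF76 → wrap carry → 0xDF77
  0xDF77 + 0x7258 = 0x151CF → wrap carry → 0x51D0
  0x51D0 + 0xE72B = 0x138FB → wrap carry → 0x38FC
One's-complement sum = 0x38FC.
Checksum = ~0x38FC & 0xFFFF = 0xC703.

C703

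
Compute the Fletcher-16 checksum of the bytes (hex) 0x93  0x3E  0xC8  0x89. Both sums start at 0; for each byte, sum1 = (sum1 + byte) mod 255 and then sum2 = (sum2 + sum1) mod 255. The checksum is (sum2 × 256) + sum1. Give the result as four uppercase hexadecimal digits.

Running sums (mod 255):
  after byte 0 (0x93): sum1=147, sum2=147
  after byte 1 (0x3E): sum1=209, sum2=101
  after byte 2 (0xC8): sum1=154, sum2=0
  after byte 3 (0x89): sum1=36, sum2=36
Checksum = sum2·256 + sum1 = 36·256 + 36 = 9252 = 0x2424.

2424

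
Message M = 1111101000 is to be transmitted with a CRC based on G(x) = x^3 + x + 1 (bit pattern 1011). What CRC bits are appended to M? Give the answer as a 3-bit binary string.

Append 3 zeros: 1111101000000. Divide by 1011 (XOR where the leading bit is 1):
  pos 0: 1111 XOR 1011 = 0100
  pos 1: 1001 XOR 1011 = 0010
  pos 3: 1001 XOR 1011 = 0010
  pos 5: 1000 XOR 1011 = 0011
  pos 7: 1100 XOR 1011 = 0111
  pos 8: 1110 XOR 1011 = 0101
  pos 9: 1010 XOR 1011 = 0001
Remainder (last 3 bits) = 001. This is the CRC / FCS.

001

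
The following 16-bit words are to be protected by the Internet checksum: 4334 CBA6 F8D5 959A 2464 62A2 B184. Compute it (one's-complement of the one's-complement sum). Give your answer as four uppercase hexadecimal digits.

One's-complement addition (fold any carry out of bit 15 back into bit 0):
  0x4334 + 0xCBA6 = 0x10EDA → wrap carry → 0x0EDB
  0x0EDB + 0xF8D5 = 0x107B0 → wrap carry → 0x07B1
  0x07B1 + 0x959A = 0x09D4B
  0x9D4B + 0x2464 = 0x0C1AF
  0xC1AF + 0x62A2 = 0x12451 → wrap carry → 0x2452
  0x2452 + 0xB184 = 0x0D5D6
One's-complement sum = 0xD5D6.
Checksum = ~0xD5D6 & 0xFFFF = 0x2A29.

2A29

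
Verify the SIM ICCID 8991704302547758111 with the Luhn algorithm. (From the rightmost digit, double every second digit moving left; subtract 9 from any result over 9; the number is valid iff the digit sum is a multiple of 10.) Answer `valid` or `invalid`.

From the right, keep odd positions and double even positions (subtract 9 from any doubled value over 9):
  doubled (positions 2,4,...): 2 7 5 8 4 6 0 2 9 → sum 43
  kept (positions 1,3,...): 1 1 5 7 5 0 4 7 9 8 → sum 47
Total = 90.
90 mod 10 = 0, so the number is valid.

valid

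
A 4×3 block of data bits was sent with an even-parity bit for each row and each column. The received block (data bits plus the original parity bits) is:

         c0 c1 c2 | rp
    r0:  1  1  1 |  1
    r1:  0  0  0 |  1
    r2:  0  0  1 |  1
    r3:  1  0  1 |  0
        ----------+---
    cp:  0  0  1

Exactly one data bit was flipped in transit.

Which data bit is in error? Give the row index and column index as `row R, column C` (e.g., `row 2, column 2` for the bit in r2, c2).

Recompute each row's even parity and compare to rp:
  r0: data parity 1, sent rp 1 → ok
  r1: data parity 0, sent rp 1 → mismatch
  r2: data parity 1, sent rp 1 → ok
  r3: data parity 0, sent rp 0 → ok
Recompute each column's even parity and compare to cp:
  c0: data parity 0, sent cp 0 → ok
  c1: data parity 1, sent cp 0 → mismatch
  c2: data parity 1, sent cp 1 → ok
Exactly one row (r1) and one column (c1) fail → the flipped bit is at their intersection.

row 1, column 1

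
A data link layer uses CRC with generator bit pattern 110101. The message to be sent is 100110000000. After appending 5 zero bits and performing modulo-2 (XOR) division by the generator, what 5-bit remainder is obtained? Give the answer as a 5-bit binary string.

Append 5 zeros: 10011000000000000. Divide by 110101 (XOR where the leading bit is 1):
  pos 0: 100110 XOR 110101 = 010011
  pos 1: 100110 XOR 110101 = 010011
  pos 2: 100110 XOR 110101 = 010011
  pos 3: 100110 XOR 110101 = 010011
  pos 4: 100110 XOR 110101 = 010011
  pos 5: 100110 XOR 110101 = 010011
  pos 6: 100110 XOR 110101 = 010011
  pos 7: 100110 XOR 110101 = 010011
  pos 8: 100110 XOR 110101 = 010011
  pos 9: 100110 XOR 110101 = 010011
  pos 10: 100110 XOR 110101 = 010011
  pos 11: 100110 XOR 110101 = 010011
Remainder (last 5 bits) = 10011. This is the CRC / FCS.

10011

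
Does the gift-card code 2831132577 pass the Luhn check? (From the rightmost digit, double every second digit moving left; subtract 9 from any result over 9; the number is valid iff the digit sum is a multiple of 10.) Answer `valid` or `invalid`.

invalid

From the right, keep odd positions and double even positions (subtract 9 from any doubled value over 9):
  doubled (positions 2,4,...): 5 4 2 6 4 → sum 21
  kept (positions 1,3,...): 7 5 3 1 8 → sum 24
Total = 45.
45 mod 10 = 5, so the number is invalid.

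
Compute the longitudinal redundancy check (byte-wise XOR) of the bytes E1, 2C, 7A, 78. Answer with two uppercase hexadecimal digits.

XOR the bytes together:
  start with 0xE1
  0xE1 ⊕ 0x2C = 0xCD
  0xCD ⊕ 0x7A = 0xB7
  0xB7 ⊕ 0x78 = 0xCF

CF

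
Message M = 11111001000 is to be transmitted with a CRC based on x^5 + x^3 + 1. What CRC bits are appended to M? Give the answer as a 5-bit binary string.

Append 5 zeros: 1111100100000000. Divide by 101001 (XOR where the leading bit is 1):
  pos 0: 111110 XOR 101001 = 010111
  pos 1: 101110 XOR 101001 = 000111
  pos 4: 111100 XOR 101001 = 010101
  pos 5: 101010 XOR 101001 = 000011
  pos 9: 110000 XOR 101001 = 011001
  pos 10: 110010 XOR 101001 = 011011
Remainder (last 5 bits) = 11011. This is the CRC / FCS.

11011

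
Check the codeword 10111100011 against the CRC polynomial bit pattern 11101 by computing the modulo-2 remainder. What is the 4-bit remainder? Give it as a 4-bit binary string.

0001

Modulo-2 division of 10111100011 by 11101:
  pos 0: 10111 XOR 11101 = 01010
  pos 1: 10101 XOR 11101 = 01000
  pos 2: 10000 XOR 11101 = 01101
  pos 3: 11010 XOR 11101 = 00111
  pos 5: 11101 XOR 11101 = 00000
Remainder = 0001 (nonzero — an error is detected).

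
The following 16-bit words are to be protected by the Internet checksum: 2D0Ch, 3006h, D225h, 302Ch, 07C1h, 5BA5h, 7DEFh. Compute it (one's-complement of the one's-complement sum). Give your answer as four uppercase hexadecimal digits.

BF45

One's-complement addition (fold any carry out of bit 15 back into bit 0):
  0x2D0C + 0x3006 = 0x05D12
  0x5D12 + 0xD225 = 0x12F37 → wrap carry → 0x2F38
  0x2F38 + 0x302C = 0x05F64
  0x5F64 + 0x07C1 = 0x06725
  0x6725 + 0x5BA5 = 0x0C2CA
  0xC2CA + 0x7DEF = 0x140B9 → wrap carry → 0x40BA
One's-complement sum = 0x40BA.
Checksum = ~0x40BA & 0xFFFF = 0xBF45.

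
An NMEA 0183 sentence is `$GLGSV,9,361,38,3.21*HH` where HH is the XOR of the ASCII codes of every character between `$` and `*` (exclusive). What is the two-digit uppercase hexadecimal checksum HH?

XOR the ASCII codes of the payload characters:
  'G' = 0x47 → acc = 0x47
  'L' = 0x4C → acc = 0x0B
  'G' = 0x47 → acc = 0x4C
  'S' = 0x53 → acc = 0x1F
  'V' = 0x56 → acc = 0x49
  ',' = 0x2C → acc = 0x65
  '9' = 0x39 → acc = 0x5C
  ',' = 0x2C → acc = 0x70
  '3' = 0x33 → acc = 0x43
  '6' = 0x36 → acc = 0x75
  '1' = 0x31 → acc = 0x44
  ',' = 0x2C → acc = 0x68
  '3' = 0x33 → acc = 0x5B
  '8' = 0x38 → acc = 0x63
  ',' = 0x2C → acc = 0x4F
  '3' = 0x33 → acc = 0x7C
  '.' = 0x2E → acc = 0x52
  '2' = 0x32 → acc = 0x60
  '1' = 0x31 → acc = 0x51
Checksum = 0x51.

51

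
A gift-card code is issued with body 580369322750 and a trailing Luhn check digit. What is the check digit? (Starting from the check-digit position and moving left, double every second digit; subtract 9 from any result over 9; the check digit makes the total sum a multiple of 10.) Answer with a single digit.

8

Partial digits right→left: 0 5 7 2 2 3 9 6 3 0 8 5
Double every second digit counting from the check-digit position (so the 1st, 3rd, 5th, ... of the partial from the right).
  doubled (with −9 where >9): 0 5 4 9 6 7 → sum 31
  kept as-is: 5 2 3 6 0 5 → sum 21
Total = 31 + 21 = 52.
Check digit = (10 − (52 mod 10)) mod 10 = 8.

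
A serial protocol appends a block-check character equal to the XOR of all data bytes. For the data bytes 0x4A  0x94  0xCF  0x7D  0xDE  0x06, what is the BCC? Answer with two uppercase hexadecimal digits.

XOR the bytes together:
  start with 0x4A
  0x4A ⊕ 0x94 = 0xDE
  0xDE ⊕ 0xCF = 0x11
  0x11 ⊕ 0x7D = 0x6C
  0x6C ⊕ 0xDE = 0xB2
  0xB2 ⊕ 0x06 = 0xB4

B4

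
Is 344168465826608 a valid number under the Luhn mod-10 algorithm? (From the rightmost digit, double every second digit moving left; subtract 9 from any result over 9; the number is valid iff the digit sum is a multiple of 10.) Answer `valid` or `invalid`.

From the right, keep odd positions and double even positions (subtract 9 from any doubled value over 9):
  doubled (positions 2,4,...): 0 3 7 3 7 2 8 → sum 30
  kept (positions 1,3,...): 8 6 2 5 4 6 4 3 → sum 38
Total = 68.
68 mod 10 = 8, so the number is invalid.

invalid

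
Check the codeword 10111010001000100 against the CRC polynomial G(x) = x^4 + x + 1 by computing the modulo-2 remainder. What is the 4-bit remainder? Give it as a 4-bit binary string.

Modulo-2 division of 10111010001000100 by 10011:
  pos 0: 10111 XOR 10011 = 00100
  pos 2: 10001 XOR 10011 = 00010
  pos 5: 10000 XOR 10011 = 00011
  pos 8: 11100 XOR 10011 = 01111
  pos 9: 11110 XOR 10011 = 01101
  pos 10: 11011 XOR 10011 = 01000
  pos 11: 10000 XOR 10011 = 00011
Remainder = 0110 (nonzero — an error is detected).

0110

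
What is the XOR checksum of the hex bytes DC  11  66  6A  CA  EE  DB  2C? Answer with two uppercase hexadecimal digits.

XOR the bytes together:
  start with 0xDC
  0xDC ⊕ 0x11 = 0xCD
  0xCD ⊕ 0x66 = 0xAB
  0xAB ⊕ 0x6A = 0xC1
  0xC1 ⊕ 0xCA = 0x0B
  0x0B ⊕ 0xEE = 0xE5
  0xE5 ⊕ 0xDB = 0x3E
  0x3E ⊕ 0x2C = 0x12

12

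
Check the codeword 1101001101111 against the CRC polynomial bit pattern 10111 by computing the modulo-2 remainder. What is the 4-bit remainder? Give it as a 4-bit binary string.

0111

Modulo-2 division of 1101001101111 by 10111:
  pos 0: 11010 XOR 10111 = 01101
  pos 1: 11010 XOR 10111 = 01101
  pos 2: 11011 XOR 10111 = 01100
  pos 3: 11001 XOR 10111 = 01110
  pos 4: 11100 XOR 10111 = 01011
  pos 5: 10111 XOR 10111 = 00000
Remainder = 0111 (nonzero — an error is detected).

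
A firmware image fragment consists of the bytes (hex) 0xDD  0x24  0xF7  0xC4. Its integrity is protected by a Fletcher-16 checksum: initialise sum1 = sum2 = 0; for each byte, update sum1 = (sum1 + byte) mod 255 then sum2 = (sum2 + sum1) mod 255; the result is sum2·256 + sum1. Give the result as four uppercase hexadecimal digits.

Running sums (mod 255):
  after byte 0 (0xDD): sum1=221, sum2=221
  after byte 1 (0x24): sum1=2, sum2=223
  after byte 2 (0xF7): sum1=249, sum2=217
  after byte 3 (0xC4): sum1=190, sum2=152
Checksum = sum2·256 + sum1 = 152·256 + 190 = 39102 = 0x98BE.

98BE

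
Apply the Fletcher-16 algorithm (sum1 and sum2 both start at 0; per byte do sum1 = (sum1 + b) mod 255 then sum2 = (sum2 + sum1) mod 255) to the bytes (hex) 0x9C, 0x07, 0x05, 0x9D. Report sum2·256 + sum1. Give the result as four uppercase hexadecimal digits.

2F46

Running sums (mod 255):
  after byte 0 (0x9C): sum1=156, sum2=156
  after byte 1 (0x07): sum1=163, sum2=64
  after byte 2 (0x05): sum1=168, sum2=232
  after byte 3 (0x9D): sum1=70, sum2=47
Checksum = sum2·256 + sum1 = 47·256 + 70 = 12102 = 0x2F46.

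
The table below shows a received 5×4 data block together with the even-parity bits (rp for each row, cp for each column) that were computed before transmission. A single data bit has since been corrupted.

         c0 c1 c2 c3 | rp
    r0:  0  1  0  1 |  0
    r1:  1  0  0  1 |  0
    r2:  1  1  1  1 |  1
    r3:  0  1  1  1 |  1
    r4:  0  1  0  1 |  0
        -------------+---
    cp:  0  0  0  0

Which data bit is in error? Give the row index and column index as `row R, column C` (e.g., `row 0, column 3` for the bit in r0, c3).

row 2, column 3

Recompute each row's even parity and compare to rp:
  r0: data parity 0, sent rp 0 → ok
  r1: data parity 0, sent rp 0 → ok
  r2: data parity 0, sent rp 1 → mismatch
  r3: data parity 1, sent rp 1 → ok
  r4: data parity 0, sent rp 0 → ok
Recompute each column's even parity and compare to cp:
  c0: data parity 0, sent cp 0 → ok
  c1: data parity 0, sent cp 0 → ok
  c2: data parity 0, sent cp 0 → ok
  c3: data parity 1, sent cp 0 → mismatch
Exactly one row (r2) and one column (c3) fail → the flipped bit is at their intersection.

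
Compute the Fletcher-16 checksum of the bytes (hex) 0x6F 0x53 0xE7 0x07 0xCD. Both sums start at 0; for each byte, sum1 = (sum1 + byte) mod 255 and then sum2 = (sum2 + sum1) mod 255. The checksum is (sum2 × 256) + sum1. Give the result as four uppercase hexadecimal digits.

Running sums (mod 255):
  after byte 0 (0x6F): sum1=111, sum2=111
  after byte 1 (0x53): sum1=194, sum2=50
  after byte 2 (0xE7): sum1=170, sum2=220
  after byte 3 (0x07): sum1=177, sum2=142
  after byte 4 (0xCD): sum1=127, sum2=14
Checksum = sum2·256 + sum1 = 14·256 + 127 = 3711 = 0x0E7F.

0E7F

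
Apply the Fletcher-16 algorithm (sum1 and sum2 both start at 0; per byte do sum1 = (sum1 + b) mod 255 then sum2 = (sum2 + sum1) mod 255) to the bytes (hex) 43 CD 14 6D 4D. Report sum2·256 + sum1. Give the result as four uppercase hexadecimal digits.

EBDF

Running sums (mod 255):
  after byte 0 (43): sum1=67, sum2=67
  after byte 1 (CD): sum1=17, sum2=84
  after byte 2 (14): sum1=37, sum2=121
  after byte 3 (6D): sum1=146, sum2=12
  after byte 4 (4D): sum1=223, sum2=235
Checksum = sum2·256 + sum1 = 235·256 + 223 = 60383 = 0xEBDF.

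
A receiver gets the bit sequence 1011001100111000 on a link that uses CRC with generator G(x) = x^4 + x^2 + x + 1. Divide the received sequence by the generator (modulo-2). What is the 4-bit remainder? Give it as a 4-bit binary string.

Modulo-2 division of 1011001100111000 by 10111:
  pos 0: 10110 XOR 10111 = 00001
  pos 4: 10110 XOR 10111 = 00001
  pos 8: 10111 XOR 10111 = 00000
Remainder = 0000 (zero — the frame passes the CRC check).

0000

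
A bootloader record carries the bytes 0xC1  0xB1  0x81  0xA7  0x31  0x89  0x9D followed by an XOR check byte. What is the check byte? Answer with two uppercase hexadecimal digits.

XOR the bytes together:
  start with 0xC1
  0xC1 ⊕ 0xB1 = 0x70
  0x70 ⊕ 0x81 = 0xF1
  0xF1 ⊕ 0xA7 = 0x56
  0x56 ⊕ 0x31 = 0x67
  0x67 ⊕ 0x89 = 0xEE
  0xEE ⊕ 0x9D = 0x73

73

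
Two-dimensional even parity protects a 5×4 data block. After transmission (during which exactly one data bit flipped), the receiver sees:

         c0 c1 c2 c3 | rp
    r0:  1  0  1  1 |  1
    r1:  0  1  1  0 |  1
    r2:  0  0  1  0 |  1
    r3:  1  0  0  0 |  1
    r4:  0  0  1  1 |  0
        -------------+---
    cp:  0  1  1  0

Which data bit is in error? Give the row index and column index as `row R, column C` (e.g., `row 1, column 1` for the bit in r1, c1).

row 1, column 2

Recompute each row's even parity and compare to rp:
  r0: data parity 1, sent rp 1 → ok
  r1: data parity 0, sent rp 1 → mismatch
  r2: data parity 1, sent rp 1 → ok
  r3: data parity 1, sent rp 1 → ok
  r4: data parity 0, sent rp 0 → ok
Recompute each column's even parity and compare to cp:
  c0: data parity 0, sent cp 0 → ok
  c1: data parity 1, sent cp 1 → ok
  c2: data parity 0, sent cp 1 → mismatch
  c3: data parity 0, sent cp 0 → ok
Exactly one row (r1) and one column (c2) fail → the flipped bit is at their intersection.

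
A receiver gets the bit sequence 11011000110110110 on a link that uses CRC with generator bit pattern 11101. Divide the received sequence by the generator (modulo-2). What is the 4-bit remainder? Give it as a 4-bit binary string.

Modulo-2 division of 11011000110110110 by 11101:
  pos 0: 11011 XOR 11101 = 00110
  pos 2: 11000 XOR 11101 = 00101
  pos 4: 10101 XOR 11101 = 01000
  pos 5: 10001 XOR 11101 = 01100
  pos 6: 11000 XOR 11101 = 00101
  pos 8: 10111 XOR 11101 = 01010
  pos 9: 10100 XOR 11101 = 01001
  pos 10: 10011 XOR 11101 = 01110
  pos 11: 11101 XOR 11101 = 00000
Remainder = 0000 (zero — the frame passes the CRC check).

0000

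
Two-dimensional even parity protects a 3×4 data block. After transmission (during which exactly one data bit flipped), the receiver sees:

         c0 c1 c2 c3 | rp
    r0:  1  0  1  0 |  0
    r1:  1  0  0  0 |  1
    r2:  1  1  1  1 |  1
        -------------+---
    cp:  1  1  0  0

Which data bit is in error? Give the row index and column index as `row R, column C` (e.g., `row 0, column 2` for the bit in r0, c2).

row 2, column 3

Recompute each row's even parity and compare to rp:
  r0: data parity 0, sent rp 0 → ok
  r1: data parity 1, sent rp 1 → ok
  r2: data parity 0, sent rp 1 → mismatch
Recompute each column's even parity and compare to cp:
  c0: data parity 1, sent cp 1 → ok
  c1: data parity 1, sent cp 1 → ok
  c2: data parity 0, sent cp 0 → ok
  c3: data parity 1, sent cp 0 → mismatch
Exactly one row (r2) and one column (c3) fail → the flipped bit is at their intersection.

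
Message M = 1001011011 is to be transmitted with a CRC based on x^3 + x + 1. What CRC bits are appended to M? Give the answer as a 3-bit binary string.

010

Append 3 zeros: 1001011011000. Divide by 1011 (XOR where the leading bit is 1):
  pos 0: 1001 XOR 1011 = 0010
  pos 2: 1001 XOR 1011 = 0010
  pos 4: 1010 XOR 1011 = 0001
  pos 7: 1110 XOR 1011 = 0101
  pos 8: 1010 XOR 1011 = 0001
Remainder (last 3 bits) = 010. This is the CRC / FCS.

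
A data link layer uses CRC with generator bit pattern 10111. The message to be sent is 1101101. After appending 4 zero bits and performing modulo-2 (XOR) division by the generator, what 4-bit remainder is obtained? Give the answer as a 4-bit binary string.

Append 4 zeros: 11011010000. Divide by 10111 (XOR where the leading bit is 1):
  pos 0: 11011 XOR 10111 = 01100
  pos 1: 11000 XOR 10111 = 01111
  pos 2: 11111 XOR 10111 = 01000
  pos 3: 10000 XOR 10111 = 00111
  pos 5: 11100 XOR 10111 = 01011
  pos 6: 10110 XOR 10111 = 00001
Remainder (last 4 bits) = 0001. This is the CRC / FCS.

0001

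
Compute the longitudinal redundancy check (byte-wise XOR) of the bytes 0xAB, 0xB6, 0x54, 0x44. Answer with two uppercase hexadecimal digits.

0D

XOR the bytes together:
  start with 0xAB
  0xAB ⊕ 0xB6 = 0x1D
  0x1D ⊕ 0x54 = 0x49
  0x49 ⊕ 0x44 = 0x0D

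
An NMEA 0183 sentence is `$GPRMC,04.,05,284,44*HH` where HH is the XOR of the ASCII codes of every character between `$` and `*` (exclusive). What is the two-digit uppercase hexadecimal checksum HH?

XOR the ASCII codes of the payload characters:
  'G' = 0x47 → acc = 0x47
  'P' = 0x50 → acc = 0x17
  'R' = 0x52 → acc = 0x45
  'M' = 0x4D → acc = 0x08
  'C' = 0x43 → acc = 0x4B
  ',' = 0x2C → acc = 0x67
  '0' = 0x30 → acc = 0x57
  '4' = 0x34 → acc = 0x63
  '.' = 0x2E → acc = 0x4D
  ',' = 0x2C → acc = 0x61
  '0' = 0x30 → acc = 0x51
  '5' = 0x35 → acc = 0x64
  ',' = 0x2C → acc = 0x48
  '2' = 0x32 → acc = 0x7A
  '8' = 0x38 → acc = 0x42
  '4' = 0x34 → acc = 0x76
  ',' = 0x2C → acc = 0x5A
  '4' = 0x34 → acc = 0x6E
  '4' = 0x34 → acc = 0x5A
Checksum = 0x5A.

5A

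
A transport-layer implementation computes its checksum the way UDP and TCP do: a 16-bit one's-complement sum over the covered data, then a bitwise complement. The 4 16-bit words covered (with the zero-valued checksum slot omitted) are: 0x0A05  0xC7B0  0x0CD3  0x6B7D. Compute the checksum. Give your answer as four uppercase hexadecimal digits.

One's-complement addition (fold any carry out of bit 15 back into bit 0):
  0x0A05 + 0xC7B0 = 0x0D1B5
  0xD1B5 + 0x0CD3 = 0x0DE88
  0xDE88 + 0x6B7D = 0x14A05 → wrap carry → 0x4A06
One's-complement sum = 0x4A06.
Checksum = ~0x4A06 & 0xFFFF = 0xB5F9.

B5F9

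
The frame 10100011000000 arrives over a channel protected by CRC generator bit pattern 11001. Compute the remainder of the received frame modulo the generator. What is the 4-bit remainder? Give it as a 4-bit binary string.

0011

Modulo-2 division of 10100011000000 by 11001:
  pos 0: 10100 XOR 11001 = 01101
  pos 1: 11010 XOR 11001 = 00011
  pos 4: 11110 XOR 11001 = 00111
  pos 6: 11100 XOR 11001 = 00101
  pos 8: 10100 XOR 11001 = 01101
  pos 9: 11010 XOR 11001 = 00011
Remainder = 0011 (nonzero — an error is detected).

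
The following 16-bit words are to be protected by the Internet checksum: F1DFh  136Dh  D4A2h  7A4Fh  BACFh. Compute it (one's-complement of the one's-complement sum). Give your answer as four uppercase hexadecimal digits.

F0F0

One's-complement addition (fold any carry out of bit 15 back into bit 0):
  0xF1DF + 0x136D = 0x1054C → wrap carry → 0x054D
  0x054D + 0xD4A2 = 0x0D9EF
  0xD9EF + 0x7A4F = 0x1543E → wrap carry → 0x543F
  0x543F + 0xBACF = 0x10F0E → wrap carry → 0x0F0F
One's-complement sum = 0x0F0F.
Checksum = ~0x0F0F & 0xFFFF = 0xF0F0.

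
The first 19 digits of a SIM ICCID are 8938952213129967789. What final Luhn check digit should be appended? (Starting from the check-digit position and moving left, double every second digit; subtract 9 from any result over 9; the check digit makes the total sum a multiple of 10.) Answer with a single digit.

Partial digits right→left: 9 8 7 7 6 9 9 2 1 3 1 2 2 5 9 8 3 9 8
Double every second digit counting from the check-digit position (so the 1st, 3rd, 5th, ... of the partial from the right).
  doubled (with −9 where >9): 9 5 3 9 2 2 4 9 6 7 → sum 56
  kept as-is: 8 7 9 2 3 2 5 8 9 → sum 53
Total = 56 + 53 = 109.
Check digit = (10 − (109 mod 10)) mod 10 = 1.

1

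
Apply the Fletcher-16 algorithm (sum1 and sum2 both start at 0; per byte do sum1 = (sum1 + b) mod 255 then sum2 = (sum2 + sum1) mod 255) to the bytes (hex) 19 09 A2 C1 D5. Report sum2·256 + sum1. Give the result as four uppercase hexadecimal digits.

E25C

Running sums (mod 255):
  after byte 0 (19): sum1=25, sum2=25
  after byte 1 (09): sum1=34, sum2=59
  after byte 2 (A2): sum1=196, sum2=0
  after byte 3 (C1): sum1=134, sum2=134
  after byte 4 (D5): sum1=92, sum2=226
Checksum = sum2·256 + sum1 = 226·256 + 92 = 57948 = 0xE25C.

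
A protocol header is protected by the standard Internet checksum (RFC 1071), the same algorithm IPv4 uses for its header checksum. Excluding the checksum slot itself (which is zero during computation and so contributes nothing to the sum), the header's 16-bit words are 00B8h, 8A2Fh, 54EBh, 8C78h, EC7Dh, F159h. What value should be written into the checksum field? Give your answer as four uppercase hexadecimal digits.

One's-complement addition (fold any carry out of bit 15 back into bit 0):
  0x00B8 + 0x8A2F = 0x08AE7
  0x8AE7 + 0x54EB = 0x0DFD2
  0xDFD2 + 0x8C78 = 0x16C4A → wrap carry → 0x6C4B
  0x6C4B + 0xEC7D = 0x158C8 → wrap carry → 0x58C9
  0x58C9 + 0xF159 = 0x14A22 → wrap carry → 0x4A23
One's-complement sum = 0x4A23.
Checksum = ~0x4A23 & 0xFFFF = 0xB5DC.

B5DC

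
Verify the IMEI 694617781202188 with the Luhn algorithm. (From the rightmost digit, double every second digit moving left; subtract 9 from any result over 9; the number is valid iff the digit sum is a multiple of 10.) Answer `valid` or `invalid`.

invalid

From the right, keep odd positions and double even positions (subtract 9 from any doubled value over 9):
  doubled (positions 2,4,...): 7 4 4 7 5 3 9 → sum 39
  kept (positions 1,3,...): 8 1 0 1 7 1 4 6 → sum 28
Total = 67.
67 mod 10 = 7, so the number is invalid.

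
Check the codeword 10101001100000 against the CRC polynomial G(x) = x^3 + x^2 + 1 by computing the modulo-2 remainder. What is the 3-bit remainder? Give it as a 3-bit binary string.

000

Modulo-2 division of 10101001100000 by 1101:
  pos 0: 1010 XOR 1101 = 0111
  pos 1: 1111 XOR 1101 = 0010
  pos 3: 1000 XOR 1101 = 0101
  pos 4: 1011 XOR 1101 = 0110
  pos 5: 1101 XOR 1101 = 0000
Remainder = 000 (zero — the frame passes the CRC check).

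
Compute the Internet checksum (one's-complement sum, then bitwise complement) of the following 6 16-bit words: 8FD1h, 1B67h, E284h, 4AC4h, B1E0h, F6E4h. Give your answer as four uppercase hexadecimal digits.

One's-complement addition (fold any carry out of bit 15 back into bit 0):
  0x8FD1 + 0x1B67 = 0x0AB38
  0xAB38 + 0xE284 = 0x18DBC → wrap carry → 0x8DBD
  0x8DBD + 0x4AC4 = 0x0D881
  0xD881 + 0xB1E0 = 0x18A61 → wrap carry → 0x8A62
  0x8A62 + 0xF6E4 = 0x18146 → wrap carry → 0x8147
One's-complement sum = 0x8147.
Checksum = ~0x8147 & 0xFFFF = 0x7EB8.

7EB8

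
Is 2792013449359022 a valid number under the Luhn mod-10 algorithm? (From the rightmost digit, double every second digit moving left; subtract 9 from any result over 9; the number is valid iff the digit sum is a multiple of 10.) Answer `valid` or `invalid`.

From the right, keep odd positions and double even positions (subtract 9 from any doubled value over 9):
  doubled (positions 2,4,...): 4 9 6 8 6 0 9 4 → sum 46
  kept (positions 1,3,...): 2 0 5 9 4 1 2 7 → sum 30
Total = 76.
76 mod 10 = 6, so the number is invalid.

invalid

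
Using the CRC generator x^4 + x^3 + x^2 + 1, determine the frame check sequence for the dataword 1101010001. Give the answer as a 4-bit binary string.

1110

Append 4 zeros: 11010100010000. Divide by 11101 (XOR where the leading bit is 1):
  pos 0: 11010 XOR 11101 = 00111
  pos 2: 11110 XOR 11101 = 00011
  pos 5: 11001 XOR 11101 = 00100
  pos 7: 10000 XOR 11101 = 01101
  pos 8: 11010 XOR 11101 = 00111
Remainder (last 4 bits) = 1110. This is the CRC / FCS.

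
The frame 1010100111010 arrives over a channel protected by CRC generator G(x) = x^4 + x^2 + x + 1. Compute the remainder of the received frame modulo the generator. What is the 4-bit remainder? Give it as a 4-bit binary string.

Modulo-2 division of 1010100111010 by 10111:
  pos 0: 10101 XOR 10111 = 00010
  pos 3: 10001 XOR 10111 = 00110
  pos 5: 11011 XOR 10111 = 01100
  pos 6: 11000 XOR 10111 = 01111
  pos 7: 11111 XOR 10111 = 01000
  pos 8: 10000 XOR 10111 = 00111
Remainder = 0111 (nonzero — an error is detected).

0111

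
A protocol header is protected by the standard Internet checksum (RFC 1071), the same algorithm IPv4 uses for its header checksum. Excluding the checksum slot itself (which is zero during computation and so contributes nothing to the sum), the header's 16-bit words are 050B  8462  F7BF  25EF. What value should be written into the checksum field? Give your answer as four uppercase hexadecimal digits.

One's-complement addition (fold any carry out of bit 15 back into bit 0):
  0x050B + 0x8462 = 0x0896D
  0x896D + 0xF7BF = 0x1812C → wrap carry → 0x812D
  0x812D + 0x25EF = 0x0A71C
One's-complement sum = 0xA71C.
Checksum = ~0xA71C & 0xFFFF = 0x58E3.

58E3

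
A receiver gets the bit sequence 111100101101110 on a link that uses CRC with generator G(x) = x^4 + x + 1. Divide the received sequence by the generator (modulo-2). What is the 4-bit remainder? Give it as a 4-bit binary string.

0100

Modulo-2 division of 111100101101110 by 10011:
  pos 0: 11110 XOR 10011 = 01101
  pos 1: 11010 XOR 10011 = 01001
  pos 2: 10011 XOR 10011 = 00000
  pos 8: 11011 XOR 10011 = 01000
  pos 9: 10001 XOR 10011 = 00010
Remainder = 0100 (nonzero — an error is detected).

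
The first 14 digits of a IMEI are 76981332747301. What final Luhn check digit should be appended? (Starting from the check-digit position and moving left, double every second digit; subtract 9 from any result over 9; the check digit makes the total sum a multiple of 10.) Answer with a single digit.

Partial digits right→left: 1 0 3 7 4 7 2 3 3 1 8 9 6 7
Double every second digit counting from the check-digit position (so the 1st, 3rd, 5th, ... of the partial from the right).
  doubled (with −9 where >9): 2 6 8 4 6 7 3 → sum 36
  kept as-is: 0 7 7 3 1 9 7 → sum 34
Total = 36 + 34 = 70.
Check digit = (10 − (70 mod 10)) mod 10 = 0.

0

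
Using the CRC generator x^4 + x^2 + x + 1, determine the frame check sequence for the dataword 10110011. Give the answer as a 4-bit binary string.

1000

Append 4 zeros: 101100110000. Divide by 10111 (XOR where the leading bit is 1):
  pos 0: 10110 XOR 10111 = 00001
  pos 4: 10110 XOR 10111 = 00001
Remainder (last 4 bits) = 1000. This is the CRC / FCS.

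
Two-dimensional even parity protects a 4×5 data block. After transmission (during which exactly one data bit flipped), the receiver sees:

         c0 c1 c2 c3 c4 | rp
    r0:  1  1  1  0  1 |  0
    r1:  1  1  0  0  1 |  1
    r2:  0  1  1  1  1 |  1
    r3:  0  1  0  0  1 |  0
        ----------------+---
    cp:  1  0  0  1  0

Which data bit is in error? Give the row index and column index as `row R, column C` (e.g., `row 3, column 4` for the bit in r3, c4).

row 2, column 0

Recompute each row's even parity and compare to rp:
  r0: data parity 0, sent rp 0 → ok
  r1: data parity 1, sent rp 1 → ok
  r2: data parity 0, sent rp 1 → mismatch
  r3: data parity 0, sent rp 0 → ok
Recompute each column's even parity and compare to cp:
  c0: data parity 0, sent cp 1 → mismatch
  c1: data parity 0, sent cp 0 → ok
  c2: data parity 0, sent cp 0 → ok
  c3: data parity 1, sent cp 1 → ok
  c4: data parity 0, sent cp 0 → ok
Exactly one row (r2) and one column (c0) fail → the flipped bit is at their intersection.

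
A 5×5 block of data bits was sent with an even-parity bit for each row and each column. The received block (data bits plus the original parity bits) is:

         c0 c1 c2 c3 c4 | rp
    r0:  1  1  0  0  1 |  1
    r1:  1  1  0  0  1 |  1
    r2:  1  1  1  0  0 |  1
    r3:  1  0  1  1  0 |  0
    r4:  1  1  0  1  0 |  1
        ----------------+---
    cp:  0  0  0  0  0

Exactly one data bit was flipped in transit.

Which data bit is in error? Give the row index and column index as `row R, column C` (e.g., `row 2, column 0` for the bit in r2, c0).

row 3, column 0

Recompute each row's even parity and compare to rp:
  r0: data parity 1, sent rp 1 → ok
  r1: data parity 1, sent rp 1 → ok
  r2: data parity 1, sent rp 1 → ok
  r3: data parity 1, sent rp 0 → mismatch
  r4: data parity 1, sent rp 1 → ok
Recompute each column's even parity and compare to cp:
  c0: data parity 1, sent cp 0 → mismatch
  c1: data parity 0, sent cp 0 → ok
  c2: data parity 0, sent cp 0 → ok
  c3: data parity 0, sent cp 0 → ok
  c4: data parity 0, sent cp 0 → ok
Exactly one row (r3) and one column (c0) fail → the flipped bit is at their intersection.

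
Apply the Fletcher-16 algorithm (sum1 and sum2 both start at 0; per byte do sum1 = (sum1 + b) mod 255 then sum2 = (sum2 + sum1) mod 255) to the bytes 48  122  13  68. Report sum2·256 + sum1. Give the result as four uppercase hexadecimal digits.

8EFB

Running sums (mod 255):
  after byte 0 (48): sum1=48, sum2=48
  after byte 1 (122): sum1=170, sum2=218
  after byte 2 (13): sum1=183, sum2=146
  after byte 3 (68): sum1=251, sum2=142
Checksum = sum2·256 + sum1 = 142·256 + 251 = 36603 = 0x8EFB.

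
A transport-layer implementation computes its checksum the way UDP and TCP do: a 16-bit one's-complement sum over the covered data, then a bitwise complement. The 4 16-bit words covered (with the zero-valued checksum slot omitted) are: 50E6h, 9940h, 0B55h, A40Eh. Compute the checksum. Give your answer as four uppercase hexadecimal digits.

6675

One's-complement addition (fold any carry out of bit 15 back into bit 0):
  0x50E6 + 0x9940 = 0x0EA26
  0xEA26 + 0x0B55 = 0x0F57B
  0xF57B + 0xA40E = 0x19989 → wrap carry → 0x998A
One's-complement sum = 0x998A.
Checksum = ~0x998A & 0xFFFF = 0x6675.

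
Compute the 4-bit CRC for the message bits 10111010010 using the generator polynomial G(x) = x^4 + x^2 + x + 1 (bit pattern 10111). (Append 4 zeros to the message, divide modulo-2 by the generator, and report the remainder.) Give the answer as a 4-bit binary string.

Append 4 zeros: 101110100100000. Divide by 10111 (XOR where the leading bit is 1):
  pos 0: 10111 XOR 10111 = 00000
  pos 6: 10010 XOR 10111 = 00101
  pos 8: 10100 XOR 10111 = 00011
Remainder (last 4 bits) = 1100. This is the CRC / FCS.

1100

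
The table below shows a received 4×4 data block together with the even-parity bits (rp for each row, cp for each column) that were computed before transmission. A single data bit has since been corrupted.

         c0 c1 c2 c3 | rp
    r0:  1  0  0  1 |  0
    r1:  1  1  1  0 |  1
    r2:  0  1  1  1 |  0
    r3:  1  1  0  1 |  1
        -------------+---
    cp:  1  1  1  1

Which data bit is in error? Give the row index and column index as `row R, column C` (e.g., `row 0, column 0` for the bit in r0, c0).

row 2, column 2

Recompute each row's even parity and compare to rp:
  r0: data parity 0, sent rp 0 → ok
  r1: data parity 1, sent rp 1 → ok
  r2: data parity 1, sent rp 0 → mismatch
  r3: data parity 1, sent rp 1 → ok
Recompute each column's even parity and compare to cp:
  c0: data parity 1, sent cp 1 → ok
  c1: data parity 1, sent cp 1 → ok
  c2: data parity 0, sent cp 1 → mismatch
  c3: data parity 1, sent cp 1 → ok
Exactly one row (r2) and one column (c2) fail → the flipped bit is at their intersection.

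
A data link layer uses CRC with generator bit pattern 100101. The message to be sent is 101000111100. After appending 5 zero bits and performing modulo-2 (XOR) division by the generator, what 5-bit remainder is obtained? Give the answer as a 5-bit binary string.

10100

Append 5 zeros: 10100011110000000. Divide by 100101 (XOR where the leading bit is 1):
  pos 0: 101000 XOR 100101 = 001101
  pos 2: 110111 XOR 100101 = 010010
  pos 3: 100101 XOR 100101 = 000000
  pos 9: 100000 XOR 100101 = 000101
Remainder (last 5 bits) = 10100. This is the CRC / FCS.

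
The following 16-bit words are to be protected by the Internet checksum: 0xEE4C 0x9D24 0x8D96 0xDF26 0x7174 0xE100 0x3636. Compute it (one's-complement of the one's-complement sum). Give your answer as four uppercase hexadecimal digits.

One's-complement addition (fold any carry out of bit 15 back into bit 0):
  0xEE4C + 0x9D24 = 0x18B70 → wrap carry → 0x8B71
  0x8B71 + 0x8D96 = 0x11907 → wrap carry → 0x1908
  0x1908 + 0xDF26 = 0x0F82E
  0xF82E + 0x7174 = 0x169A2 → wrap carry → 0x69A3
  0x69A3 + 0xE100 = 0x14AA3 → wrap carry → 0x4AA4
  0x4AA4 + 0x3636 = 0x080DA
One's-complement sum = 0x80DA.
Checksum = ~0x80DA & 0xFFFF = 0x7F25.

7F25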